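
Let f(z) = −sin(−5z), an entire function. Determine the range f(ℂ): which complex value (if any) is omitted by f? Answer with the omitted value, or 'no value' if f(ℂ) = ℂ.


Little Picard bounds the complement of f(ℂ) to at most one point.
sin is entire and surjective onto ℂ: for every w ∈ ℂ, sin(ζ) = w has a solution ζ ∈ ℂ (e.g., via the complex inverse arcsin). With ζ = −5z this gives z = ζ/(-5). Then -1·sin(−5z) takes every value in -1·ℂ = ℂ, and adding 0 is a bijection of ℂ. So f is surjective and omits no value. (Note: only on the real line is sin bounded by [−1, 1].)

Omitted value: no value.


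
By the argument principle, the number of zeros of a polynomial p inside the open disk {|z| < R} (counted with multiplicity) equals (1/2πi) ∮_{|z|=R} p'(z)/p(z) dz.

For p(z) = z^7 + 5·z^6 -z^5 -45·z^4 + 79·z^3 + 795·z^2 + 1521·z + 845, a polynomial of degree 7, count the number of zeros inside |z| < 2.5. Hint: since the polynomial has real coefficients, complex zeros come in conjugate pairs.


The zeros of p are: (3 + 2i), (3 - 2i), -1, (-3 + 2i), (-3 - 2i), (-2 + 1i), (-2 - 1i).
Their magnitudes are: 3.606, 3.606, 1, 3.606, 3.606, 2.236, 2.236.
Zeros with |z| < R = 2.5: -1, (-2 + 1i), (-2 - 1i).
Count = 3.
By the argument principle, (1/2πi) ∮_{|z|=R} p'(z)/p(z) dz equals exactly this count.

Number of zeros inside |z| < 2.5: 3.


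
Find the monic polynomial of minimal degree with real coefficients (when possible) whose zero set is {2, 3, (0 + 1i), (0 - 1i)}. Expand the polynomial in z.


The polynomial is p(z) = ∏_{α ∈ S} (z − α), where S = {2, 3, (0 + 1i), (0 - 1i)}.
Expanding the product yields: p(z) = z^4 -5·z^3 + 7·z^2 -5·z + 6.
Note conjugate pairs combine to real quadratics: (z − (0+1i))(z − (0−1i)) = z² + 1.
The resulting polynomial has degree 4 and real coefficients as required.

p(z) = z^4 -5·z^3 + 7·z^2 -5·z + 6.


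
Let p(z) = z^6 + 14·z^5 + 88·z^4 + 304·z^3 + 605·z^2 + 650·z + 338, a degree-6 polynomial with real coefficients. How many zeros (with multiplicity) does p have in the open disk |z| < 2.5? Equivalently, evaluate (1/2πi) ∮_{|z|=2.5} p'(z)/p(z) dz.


The zeros of p are: (-3 + 2i), (-3 - 2i), (-1 + 1i), (-1 - 1i), (-3 + 2i), (-3 - 2i).
Their magnitudes are: 3.606, 3.606, 1.414, 1.414, 3.606, 3.606.
Zeros with |z| < R = 2.5: (-1 + 1i), (-1 - 1i).
Count = 2.
By the argument principle, (1/2πi) ∮_{|z|=R} p'(z)/p(z) dz equals exactly this count.

Number of zeros inside |z| < 2.5: 2.


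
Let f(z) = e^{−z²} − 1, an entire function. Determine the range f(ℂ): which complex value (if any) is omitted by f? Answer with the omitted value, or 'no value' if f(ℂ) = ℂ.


Little Picard bounds the complement of f(ℂ) to at most one point.
The exponent g(z) = −z² is a nonconstant polynomial, hence surjective onto ℂ. So e^{g(z)} takes every value in {e^w : w ∈ ℂ} = ℂ ∖ {0}. Adding -1 shifts the range to ℂ ∖ {-1}. f omits exactly -1.

Omitted value: -1.


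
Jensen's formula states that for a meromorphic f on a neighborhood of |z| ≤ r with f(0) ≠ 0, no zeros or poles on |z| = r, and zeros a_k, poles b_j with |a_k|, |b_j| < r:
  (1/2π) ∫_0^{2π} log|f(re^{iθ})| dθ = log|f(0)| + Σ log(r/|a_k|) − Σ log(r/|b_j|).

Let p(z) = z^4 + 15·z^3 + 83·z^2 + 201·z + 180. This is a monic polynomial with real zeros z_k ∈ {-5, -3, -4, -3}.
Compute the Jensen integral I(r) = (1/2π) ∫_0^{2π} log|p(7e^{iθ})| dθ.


Zeros: -5, -4, -3, -3; r = 7.
Inside |z| < r: -5, -4, -3, -3. Outside (|z| ≥ r): ∅.
p(0) = 180, so log|p(0)| = log(180) = 5.1930.
Apply Jensen: I(r) = log|p(0)| + Σ_k log(r/|z_k|), summed over zeros inside |z| < r.
  log(r/|z_k|) for z_k = -5: log(7/5) = 0.3365
  log(r/|z_k|) for z_k = -3: log(7/3) = 0.8473
  log(r/|z_k|) for z_k = -4: log(7/4) = 0.5596
  log(r/|z_k|) for z_k = -3: log(7/3) = 0.8473
Sum over inside zeros: 2.5907.
I(r) = log|p(0)| + (inside sum) = 5.1930 + 2.5907 = 7.7836.
Closed form (all zeros inside, monic): I(r) = n·log(r) = 4·log(7) = 7.7836. ✓

I(r) ≈ 7.7836.


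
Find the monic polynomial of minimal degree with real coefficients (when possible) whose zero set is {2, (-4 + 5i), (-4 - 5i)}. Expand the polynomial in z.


The polynomial is p(z) = ∏_{α ∈ S} (z − α), where S = {2, (-4 + 5i), (-4 - 5i)}.
Expanding the product yields: p(z) = z^3 + 6·z^2 + 25·z -82.
Note conjugate pairs combine to real quadratics: (z − (-4+5i))(z − (-4−5i)) = z² + 8z + 41.
The resulting polynomial has degree 3 and real coefficients as required.

p(z) = z^3 + 6·z^2 + 25·z -82.


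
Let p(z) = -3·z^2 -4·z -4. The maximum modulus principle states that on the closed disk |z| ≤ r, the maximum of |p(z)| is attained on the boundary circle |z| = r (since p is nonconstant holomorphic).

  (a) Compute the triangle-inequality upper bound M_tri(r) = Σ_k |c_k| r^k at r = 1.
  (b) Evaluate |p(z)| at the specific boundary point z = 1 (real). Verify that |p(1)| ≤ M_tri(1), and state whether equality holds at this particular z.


Coefficients: c_0 = -4, c_1 = -4, c_2 = -3. Radius r = 1.
Part (a). Triangle bound: M_tri(r) = Σ_k |c_k| r^k
  = |-4|·1^0 + |-4|·1^1 + |-3|·1^2
  = 4 + 4 + 3 = 11.
This bounds M(r) := max_{|z|=r} |p(z)| from above; equality holds iff all terms c_k z^k can be made to align in phase at a single z on |z|=r.
Part (b). At z = 1 (real, on the circle |z| = r):
  p(1) = (-4)·1^0 + (-4)·1^1 + (-3)·1^2 = -11.
  |p(1)| = 11.
Since all nonzero coefficients share the same sign, |p(1)| = 11 = M_tri(1); the triangle bound is attained at z = 1, so in fact M(r) = 11.

M_tri(1) = 11; |p(1)| = 11; equality at z=1: yes.


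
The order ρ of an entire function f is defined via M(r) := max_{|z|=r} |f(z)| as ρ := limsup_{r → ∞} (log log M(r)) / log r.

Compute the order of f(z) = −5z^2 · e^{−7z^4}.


M(r) = max_{|z|=r} |-5|·|z|^2·|e^{−7z^4}| = 5·r^2 · e^{7r^4} (the factors attain their maxima compatibly on |z|=r). Then log M(r) = log 5 + 2·log r + 7r^4, dominated by the last term, so log log M(r) ~ 4·log r. The polynomial factor -5z^2 contributes only a log r term and does not affect the order. ρ = 4.
Therefore ρ = 4.

Order ρ = 4.


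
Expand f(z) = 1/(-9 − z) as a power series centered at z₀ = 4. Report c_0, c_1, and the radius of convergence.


Let w = z − z₀, so z = z₀ + w.
Then -9 − z = -9 − (z₀ + w) = (-9 − z₀) − w = -13 − w.
f(z) = 1/(-13 − w) = (1/(-13)) · 1/(1 − w/(-13)) = Σ_{n≥0} w^n / (-13)^(n+1).
So c_n = 1/(-13)^(n+1):
  c_0 = 1/(-13)^1 = -1/13.
  c_1 = 1/(-13)^2 = 1/169.
The series is valid for |w/d| < 1, i.e. |z − z₀| < |d|.
Radius of convergence: R = |-9 − z₀| = |-13| = 13 (distance from z₀ to the singularity z = -9).

c_0 = -1/13, c_1 = 1/169; R = 13.


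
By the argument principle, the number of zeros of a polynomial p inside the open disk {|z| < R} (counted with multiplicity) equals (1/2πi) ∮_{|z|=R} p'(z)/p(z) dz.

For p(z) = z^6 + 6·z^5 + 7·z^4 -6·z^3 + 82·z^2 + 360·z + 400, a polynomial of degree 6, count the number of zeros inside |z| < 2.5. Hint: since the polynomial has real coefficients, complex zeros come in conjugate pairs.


The zeros of p are: (-2 + 1i), (-2 - 1i), (2 + 2i), (2 - 2i), (-3 + 1i), (-3 - 1i).
Their magnitudes are: 2.236, 2.236, 2.828, 2.828, 3.162, 3.162.
Zeros with |z| < R = 2.5: (-2 + 1i), (-2 - 1i).
Count = 2.
By the argument principle, (1/2πi) ∮_{|z|=R} p'(z)/p(z) dz equals exactly this count.

Number of zeros inside |z| < 2.5: 2.


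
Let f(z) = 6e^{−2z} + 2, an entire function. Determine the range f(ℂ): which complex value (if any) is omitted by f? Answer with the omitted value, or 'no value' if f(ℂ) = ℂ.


Little Picard bounds the complement of f(ℂ) to at most one point.
e^{−2z} is never zero on ℂ, so 6·e^{−2z} takes every value in ℂ ∖ {0}. Adding 2 shifts the range to ℂ ∖ {2}. Thus f omits exactly the value 2.

Omitted value: 2.


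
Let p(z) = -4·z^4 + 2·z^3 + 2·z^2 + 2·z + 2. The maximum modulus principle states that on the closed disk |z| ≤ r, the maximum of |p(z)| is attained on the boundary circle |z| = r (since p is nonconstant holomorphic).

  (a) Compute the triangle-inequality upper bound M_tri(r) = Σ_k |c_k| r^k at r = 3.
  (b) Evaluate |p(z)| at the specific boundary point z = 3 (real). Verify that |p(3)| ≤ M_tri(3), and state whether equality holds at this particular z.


Coefficients: c_0 = 2, c_1 = 2, c_2 = 2, c_3 = 2, c_4 = -4. Radius r = 3.
Part (a). Triangle bound: M_tri(r) = Σ_k |c_k| r^k
  = |2|·3^0 + |2|·3^1 + |2|·3^2 + |2|·3^3 + |-4|·3^4
  = 2 + 6 + 18 + 54 + 324 = 404.
This bounds M(r) := max_{|z|=r} |p(z)| from above; equality holds iff all terms c_k z^k can be made to align in phase at a single z on |z|=r.
Part (b). At z = 3 (real, on the circle |z| = r):
  p(3) = (2)·3^0 + (2)·3^1 + (2)·3^2 + (2)·3^3 + (-4)·3^4 = -244.
  |p(3)| = 244.
Check: |p(3)| = 244 ≤ 404 = M_tri(3). ✓ Equality does not hold at z = 3 (the coefficients have mixed signs, so the terms do not all align in phase there).

M_tri(3) = 404; |p(3)| = 244; equality at z=3: no.


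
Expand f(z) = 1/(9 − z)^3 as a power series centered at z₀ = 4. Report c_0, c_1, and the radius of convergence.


Let w = z − z₀, so z = z₀ + w.
Then 9 − z = 9 − (z₀ + w) = (9 − z₀) − w = 5 − w.
f(z) = 1/(5 − w)^3 = (1/(5)^3) · (1 − w/(5))^{−3}.
By the binomial series (1−u)^{−3} = Σ_{n≥0} C(n+2, 2) u^n for |u|<1, with u = w/(5):
  c_n = C(n+2, 2) / (5)^(n+3).
  c_0 = 1/(5)^3 = 1/125.
  c_1 = 3/(5)^4 = 3/625.
The series is valid for |w/d| < 1, i.e. |z − z₀| < |d|.
Radius of convergence: R = |9 − z₀| = |5| = 5 (distance from z₀ to the singularity z = 9).

c_0 = 1/125, c_1 = 3/625; R = 5.


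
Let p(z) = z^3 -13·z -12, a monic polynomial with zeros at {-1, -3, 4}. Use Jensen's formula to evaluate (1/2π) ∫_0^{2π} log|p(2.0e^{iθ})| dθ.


Zeros: -3, -1, 4; r = 2.0.
Inside |z| < r: -1. Outside (|z| ≥ r): -3, 4.
p(0) = -12, so log|p(0)| = log(12) = 2.4849.
Apply Jensen: I(r) = log|p(0)| + Σ_k log(r/|z_k|), summed over zeros inside |z| < r.
  log(r/|z_k|) for z_k = -1: log(2.0/1) = 0.6931
  Outside zeros (-3, 4) contribute nothing to the Jensen sum.
Sum over inside zeros: 0.6931.
I(r) = log|p(0)| + (inside sum) = 2.4849 + 0.6931 = 3.1781.
Note: since some zeros are outside |z| ≤ r, the simplified n·log(r) form does NOT apply — only the inside zeros contribute.

I(r) ≈ 3.1781.


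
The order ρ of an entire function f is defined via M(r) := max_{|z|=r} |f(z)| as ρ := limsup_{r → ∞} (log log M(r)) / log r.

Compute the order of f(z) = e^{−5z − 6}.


|e^{−5z − 6}| = e^{Re(-5·z) + -6} ≤ e^{5|z|^1 + -6} = e^{5r^1 + -6} on |z| = r, so ρ ≤ 1. Choosing z on |z|=r so that -5·z is real positive (always possible by picking arg z appropriately) gives |f(z)| = e^{5r^1 + -6}, matching the bound. The additive constant -6 does not affect log log M(r) ~ 1·log r. Hence ρ = 1.
Therefore ρ = 1.

Order ρ = 1.


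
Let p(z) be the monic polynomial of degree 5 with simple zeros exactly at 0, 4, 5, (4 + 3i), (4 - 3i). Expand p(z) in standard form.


The polynomial is p(z) = ∏_{α ∈ S} (z − α), where S = {0, 4, 5, (4 + 3i), (4 - 3i)}.
Expanding the product yields: p(z) = z^5 -17·z^4 + 117·z^3 -385·z^2 + 500·z.
Note conjugate pairs combine to real quadratics: (z − (4+3i))(z − (4−3i)) = z² − 8z + 25.
The resulting polynomial has degree 5 and real coefficients as required.

p(z) = z^5 -17·z^4 + 117·z^3 -385·z^2 + 500·z.


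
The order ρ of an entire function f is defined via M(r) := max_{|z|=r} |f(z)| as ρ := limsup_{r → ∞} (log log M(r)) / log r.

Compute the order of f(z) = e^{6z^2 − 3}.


|e^{6z^2 − 3}| = e^{Re(6·z^2) + -3} ≤ e^{6|z|^2 + -3} = e^{6r^2 + -3} on |z| = r, so ρ ≤ 2. Choosing z on |z|=r so that 6·z^2 is real positive (always possible by picking arg z appropriately) gives |f(z)| = e^{6r^2 + -3}, matching the bound. The additive constant -3 does not affect log log M(r) ~ 2·log r. Hence ρ = 2.
Therefore ρ = 2.

Order ρ = 2.


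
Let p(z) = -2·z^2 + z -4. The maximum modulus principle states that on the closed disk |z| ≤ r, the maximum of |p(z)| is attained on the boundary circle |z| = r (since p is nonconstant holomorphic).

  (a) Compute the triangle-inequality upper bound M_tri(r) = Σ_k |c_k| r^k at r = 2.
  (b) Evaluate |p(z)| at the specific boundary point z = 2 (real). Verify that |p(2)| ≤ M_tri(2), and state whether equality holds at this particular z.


Coefficients: c_0 = -4, c_1 = 1, c_2 = -2. Radius r = 2.
Part (a). Triangle bound: M_tri(r) = Σ_k |c_k| r^k
  = |-4|·2^0 + |1|·2^1 + |-2|·2^2
  = 4 + 2 + 8 = 14.
This bounds M(r) := max_{|z|=r} |p(z)| from above; equality holds iff all terms c_k z^k can be made to align in phase at a single z on |z|=r.
Part (b). At z = 2 (real, on the circle |z| = r):
  p(2) = (-4)·2^0 + (1)·2^1 + (-2)·2^2 = -10.
  |p(2)| = 10.
Check: |p(2)| = 10 ≤ 14 = M_tri(2). ✓ Equality does not hold at z = 2 (the coefficients have mixed signs, so the terms do not all align in phase there).

M_tri(2) = 14; |p(2)| = 10; equality at z=2: no.


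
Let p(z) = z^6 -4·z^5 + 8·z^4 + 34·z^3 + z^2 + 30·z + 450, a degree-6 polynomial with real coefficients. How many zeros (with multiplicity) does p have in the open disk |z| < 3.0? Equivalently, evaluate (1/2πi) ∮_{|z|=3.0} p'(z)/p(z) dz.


The zeros of p are: (3 + 3i), (3 - 3i), (-2 + 1i), (-2 - 1i), (1 + 2i), (1 - 2i).
Their magnitudes are: 4.243, 4.243, 2.236, 2.236, 2.236, 2.236.
Zeros with |z| < R = 3.0: (-2 + 1i), (-2 - 1i), (1 + 2i), (1 - 2i).
Count = 4.
By the argument principle, (1/2πi) ∮_{|z|=R} p'(z)/p(z) dz equals exactly this count.

Number of zeros inside |z| < 3.0: 4.


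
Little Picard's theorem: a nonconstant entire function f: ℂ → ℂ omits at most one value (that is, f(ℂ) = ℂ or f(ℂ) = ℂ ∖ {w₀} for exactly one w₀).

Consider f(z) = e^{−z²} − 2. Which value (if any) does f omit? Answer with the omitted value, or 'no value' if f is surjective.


Little Picard bounds the complement of f(ℂ) to at most one point.
The exponent g(z) = −z² is a nonconstant polynomial, hence surjective onto ℂ. So e^{g(z)} takes every value in {e^w : w ∈ ℂ} = ℂ ∖ {0}. Adding -2 shifts the range to ℂ ∖ {-2}. f omits exactly -2.

Omitted value: -2.


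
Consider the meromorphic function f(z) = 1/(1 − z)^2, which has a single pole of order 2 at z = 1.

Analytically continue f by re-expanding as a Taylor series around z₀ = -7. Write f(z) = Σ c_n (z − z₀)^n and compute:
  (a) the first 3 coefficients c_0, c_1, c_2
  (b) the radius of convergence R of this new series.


Let w = z − z₀, so z = z₀ + w.
Then 1 − z = 1 − (z₀ + w) = (1 − z₀) − w = 8 − w.
f(z) = 1/(8 − w)^2 = (1/(8)^2) · (1 − w/(8))^{−2}.
By the binomial series (1−u)^{−2} = Σ_{n≥0} C(n+1, 1) u^n for |u|<1, with u = w/(8):
  c_n = C(n+1, 1) / (8)^(n+2).
  c_0 = 1/(8)^2 = 1/64.
  c_1 = 2/(8)^3 = 1/256.
  c_2 = 3/(8)^4 = 3/4096.
The series is valid for |w/d| < 1, i.e. |z − z₀| < |d|.
Radius of convergence: R = |1 − z₀| = |8| = 8 (distance from z₀ to the singularity z = 1).

c_0 = 1/64, c_1 = 1/256, c_2 = 3/4096; R = 8.


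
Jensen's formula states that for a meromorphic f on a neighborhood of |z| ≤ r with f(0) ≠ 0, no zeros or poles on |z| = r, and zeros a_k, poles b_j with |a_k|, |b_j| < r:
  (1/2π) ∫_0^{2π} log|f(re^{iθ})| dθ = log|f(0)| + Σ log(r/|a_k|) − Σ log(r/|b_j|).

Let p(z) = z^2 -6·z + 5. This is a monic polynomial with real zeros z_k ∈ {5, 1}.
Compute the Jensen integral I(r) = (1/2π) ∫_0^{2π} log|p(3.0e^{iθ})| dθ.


Zeros: 1, 5; r = 3.0.
Inside |z| < r: 1. Outside (|z| ≥ r): 5.
p(0) = 5, so log|p(0)| = log(5) = 1.6094.
Apply Jensen: I(r) = log|p(0)| + Σ_k log(r/|z_k|), summed over zeros inside |z| < r.
  log(r/|z_k|) for z_k = 1: log(3.0/1) = 1.0986
  Outside zeros (5) contribute nothing to the Jensen sum.
Sum over inside zeros: 1.0986.
I(r) = log|p(0)| + (inside sum) = 1.6094 + 1.0986 = 2.7081.
Note: since some zeros are outside |z| ≤ r, the simplified n·log(r) form does NOT apply — only the inside zeros contribute.

I(r) ≈ 2.7081.


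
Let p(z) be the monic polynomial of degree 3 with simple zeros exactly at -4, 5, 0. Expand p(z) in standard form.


The polynomial is p(z) = ∏_{α ∈ S} (z − α), where S = {-4, 5, 0}.
Expanding the product yields: p(z) = z^3 -z^2 -20·z.
The resulting polynomial has degree 3 and real coefficients as required.

p(z) = z^3 -z^2 -20·z.


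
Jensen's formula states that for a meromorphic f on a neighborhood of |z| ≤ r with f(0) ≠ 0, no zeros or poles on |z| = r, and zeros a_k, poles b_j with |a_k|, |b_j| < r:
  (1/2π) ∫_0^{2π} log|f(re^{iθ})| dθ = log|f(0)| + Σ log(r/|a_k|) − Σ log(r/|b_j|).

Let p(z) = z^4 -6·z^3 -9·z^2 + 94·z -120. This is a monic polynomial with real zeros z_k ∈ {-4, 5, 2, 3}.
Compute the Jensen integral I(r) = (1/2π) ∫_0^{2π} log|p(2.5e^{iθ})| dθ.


Zeros: -4, 2, 3, 5; r = 2.5.
Inside |z| < r: 2. Outside (|z| ≥ r): -4, 3, 5.
p(0) = -120, so log|p(0)| = log(120) = 4.7875.
Apply Jensen: I(r) = log|p(0)| + Σ_k log(r/|z_k|), summed over zeros inside |z| < r.
  log(r/|z_k|) for z_k = 2: log(2.5/2) = 0.2231
  Outside zeros (-4, 3, 5) contribute nothing to the Jensen sum.
Sum over inside zeros: 0.2231.
I(r) = log|p(0)| + (inside sum) = 4.7875 + 0.2231 = 5.0106.
Note: since some zeros are outside |z| ≤ r, the simplified n·log(r) form does NOT apply — only the inside zeros contribute.

I(r) ≈ 5.0106.


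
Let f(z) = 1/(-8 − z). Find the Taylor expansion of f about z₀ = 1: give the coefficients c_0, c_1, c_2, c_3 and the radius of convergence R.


Let w = z − z₀, so z = z₀ + w.
Then -8 − z = -8 − (z₀ + w) = (-8 − z₀) − w = -9 − w.
f(z) = 1/(-9 − w) = (1/(-9)) · 1/(1 − w/(-9)) = Σ_{n≥0} w^n / (-9)^(n+1).
So c_n = 1/(-9)^(n+1):
  c_0 = 1/(-9)^1 = -1/9.
  c_1 = 1/(-9)^2 = 1/81.
  c_2 = 1/(-9)^3 = -1/729.
  c_3 = 1/(-9)^4 = 1/6561.
The series is valid for |w/d| < 1, i.e. |z − z₀| < |d|.
Radius of convergence: R = |-8 − z₀| = |-9| = 9 (distance from z₀ to the singularity z = -8).

c_0 = -1/9, c_1 = 1/81, c_2 = -1/729, c_3 = 1/6561; R = 9.


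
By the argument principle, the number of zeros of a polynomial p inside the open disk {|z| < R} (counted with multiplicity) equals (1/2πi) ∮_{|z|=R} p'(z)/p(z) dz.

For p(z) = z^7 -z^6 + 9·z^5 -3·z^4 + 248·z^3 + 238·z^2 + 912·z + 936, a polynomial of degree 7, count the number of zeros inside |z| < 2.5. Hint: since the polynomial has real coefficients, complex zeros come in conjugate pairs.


The zeros of p are: -1, (3 + 3i), (3 - 3i), (0 + 2i), (0 - 2i), (-2 + 3i), (-2 - 3i).
Their magnitudes are: 1, 4.243, 4.243, 2, 2, 3.606, 3.606.
Zeros with |z| < R = 2.5: -1, (0 + 2i), (0 - 2i).
Count = 3.
By the argument principle, (1/2πi) ∮_{|z|=R} p'(z)/p(z) dz equals exactly this count.

Number of zeros inside |z| < 2.5: 3.


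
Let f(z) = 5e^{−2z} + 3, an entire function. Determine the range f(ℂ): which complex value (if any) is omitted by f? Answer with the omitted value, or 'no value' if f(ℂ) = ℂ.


Little Picard bounds the complement of f(ℂ) to at most one point.
e^{−2z} is never zero on ℂ, so 5·e^{−2z} takes every value in ℂ ∖ {0}. Adding 3 shifts the range to ℂ ∖ {3}. Thus f omits exactly the value 3.

Omitted value: 3.


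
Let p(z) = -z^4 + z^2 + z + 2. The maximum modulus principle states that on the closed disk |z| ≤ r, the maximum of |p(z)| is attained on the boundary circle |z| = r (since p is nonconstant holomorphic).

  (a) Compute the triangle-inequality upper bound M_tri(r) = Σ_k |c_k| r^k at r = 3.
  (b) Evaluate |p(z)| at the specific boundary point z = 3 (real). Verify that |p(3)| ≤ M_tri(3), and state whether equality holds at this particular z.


Coefficients: c_0 = 2, c_1 = 1, c_2 = 1, c_3 = 0, c_4 = -1. Radius r = 3.
Part (a). Triangle bound: M_tri(r) = Σ_k |c_k| r^k
  = |2|·3^0 + |1|·3^1 + |1|·3^2 + |0|·3^3 + |-1|·3^4
  = 2 + 3 + 9 + 0 + 81 = 95.
This bounds M(r) := max_{|z|=r} |p(z)| from above; equality holds iff all terms c_k z^k can be made to align in phase at a single z on |z|=r.
Part (b). At z = 3 (real, on the circle |z| = r):
  p(3) = (2)·3^0 + (1)·3^1 + (1)·3^2 + (0)·3^3 + (-1)·3^4 = -67.
  |p(3)| = 67.
Check: |p(3)| = 67 ≤ 95 = M_tri(3). ✓ Equality does not hold at z = 3 (the coefficients have mixed signs, so the terms do not all align in phase there).

M_tri(3) = 95; |p(3)| = 67; equality at z=3: no.


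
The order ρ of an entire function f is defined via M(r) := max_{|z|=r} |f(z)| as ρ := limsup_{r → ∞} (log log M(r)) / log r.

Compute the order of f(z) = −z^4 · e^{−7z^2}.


M(r) = max_{|z|=r} |-1|·|z|^4·|e^{−7z^2}| = 1·r^4 · e^{7r^2} (the factors attain their maxima compatibly on |z|=r). Then log M(r) = log 1 + 4·log r + 7r^2, dominated by the last term, so log log M(r) ~ 2·log r. The polynomial factor -1z^4 contributes only a log r term and does not affect the order. ρ = 2.
Therefore ρ = 2.

Order ρ = 2.


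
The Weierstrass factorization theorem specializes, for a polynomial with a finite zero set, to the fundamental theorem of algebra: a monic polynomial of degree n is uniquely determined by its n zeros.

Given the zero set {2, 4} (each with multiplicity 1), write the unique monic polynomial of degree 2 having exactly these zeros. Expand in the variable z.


The polynomial is p(z) = ∏_{α ∈ S} (z − α), where S = {2, 4}.
Expanding the product yields: p(z) = z^2 -6·z + 8.
The resulting polynomial has degree 2 and real coefficients as required.

p(z) = z^2 -6·z + 8.


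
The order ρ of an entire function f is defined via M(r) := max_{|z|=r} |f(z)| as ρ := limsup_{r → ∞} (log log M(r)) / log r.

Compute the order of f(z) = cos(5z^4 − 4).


Write cos(w) = (e^{iw} ± e^{−iw})/(2 or 2i), so |cos(w)| ≤ e^{|w|}. With w = 5z^4 − 4, |w| ≤ 5r^4 + 4 on |z|=r, giving M(r) ≤ e^{5r^4 + 4} and ρ ≤ 4. For the lower bound, choose z on |z|=r with 5z^4 purely imaginary of modulus 5r^4; then |cos(5z^4 − 4)| grows like e^{5r^4}/2, so ρ ≥ 4. Hence ρ = 4.
Therefore ρ = 4.

Order ρ = 4.


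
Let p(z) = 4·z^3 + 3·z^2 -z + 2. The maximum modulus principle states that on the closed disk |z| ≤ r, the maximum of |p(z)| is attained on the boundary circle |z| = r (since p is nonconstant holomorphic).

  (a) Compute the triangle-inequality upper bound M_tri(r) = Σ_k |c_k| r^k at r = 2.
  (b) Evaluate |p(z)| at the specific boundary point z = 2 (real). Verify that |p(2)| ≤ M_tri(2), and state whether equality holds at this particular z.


Coefficients: c_0 = 2, c_1 = -1, c_2 = 3, c_3 = 4. Radius r = 2.
Part (a). Triangle bound: M_tri(r) = Σ_k |c_k| r^k
  = |2|·2^0 + |-1|·2^1 + |3|·2^2 + |4|·2^3
  = 2 + 2 + 12 + 32 = 48.
This bounds M(r) := max_{|z|=r} |p(z)| from above; equality holds iff all terms c_k z^k can be made to align in phase at a single z on |z|=r.
Part (b). At z = 2 (real, on the circle |z| = r):
  p(2) = (2)·2^0 + (-1)·2^1 + (3)·2^2 + (4)·2^3 = 44.
  |p(2)| = 44.
Check: |p(2)| = 44 ≤ 48 = M_tri(2). ✓ Equality does not hold at z = 2 (the coefficients have mixed signs, so the terms do not all align in phase there).

M_tri(2) = 48; |p(2)| = 44; equality at z=2: no.


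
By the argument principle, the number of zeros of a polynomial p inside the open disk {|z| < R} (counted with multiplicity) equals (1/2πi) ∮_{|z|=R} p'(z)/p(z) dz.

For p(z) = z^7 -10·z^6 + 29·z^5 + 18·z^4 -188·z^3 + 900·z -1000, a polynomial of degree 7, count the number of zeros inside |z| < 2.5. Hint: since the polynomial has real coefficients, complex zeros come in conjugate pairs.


The zeros of p are: 2, (3 + 1i), (3 - 1i), (-2 + 1i), (-2 - 1i), (3 + 1i), (3 - 1i).
Their magnitudes are: 2, 3.162, 3.162, 2.236, 2.236, 3.162, 3.162.
Zeros with |z| < R = 2.5: 2, (-2 + 1i), (-2 - 1i).
Count = 3.
By the argument principle, (1/2πi) ∮_{|z|=R} p'(z)/p(z) dz equals exactly this count.

Number of zeros inside |z| < 2.5: 3.


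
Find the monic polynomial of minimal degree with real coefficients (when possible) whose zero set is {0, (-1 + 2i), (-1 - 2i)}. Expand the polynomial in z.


The polynomial is p(z) = ∏_{α ∈ S} (z − α), where S = {0, (-1 + 2i), (-1 - 2i)}.
Expanding the product yields: p(z) = z^3 + 2·z^2 + 5·z.
Note conjugate pairs combine to real quadratics: (z − (-1+2i))(z − (-1−2i)) = z² + 2z + 5.
The resulting polynomial has degree 3 and real coefficients as required.

p(z) = z^3 + 2·z^2 + 5·z.


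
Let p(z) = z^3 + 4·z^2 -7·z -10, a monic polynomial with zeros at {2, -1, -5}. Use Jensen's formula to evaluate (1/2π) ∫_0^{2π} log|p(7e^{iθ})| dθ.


Zeros: -5, -1, 2; r = 7.
Inside |z| < r: -5, -1, 2. Outside (|z| ≥ r): ∅.
p(0) = -10, so log|p(0)| = log(10) = 2.3026.
Apply Jensen: I(r) = log|p(0)| + Σ_k log(r/|z_k|), summed over zeros inside |z| < r.
  log(r/|z_k|) for z_k = 2: log(7/2) = 1.2528
  log(r/|z_k|) for z_k = -1: log(7/1) = 1.9459
  log(r/|z_k|) for z_k = -5: log(7/5) = 0.3365
Sum over inside zeros: 3.5351.
I(r) = log|p(0)| + (inside sum) = 2.3026 + 3.5351 = 5.8377.
Closed form (all zeros inside, monic): I(r) = n·log(r) = 3·log(7) = 5.8377. ✓

I(r) ≈ 5.8377.


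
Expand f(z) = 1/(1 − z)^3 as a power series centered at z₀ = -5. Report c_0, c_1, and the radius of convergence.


Let w = z − z₀, so z = z₀ + w.
Then 1 − z = 1 − (z₀ + w) = (1 − z₀) − w = 6 − w.
f(z) = 1/(6 − w)^3 = (1/(6)^3) · (1 − w/(6))^{−3}.
By the binomial series (1−u)^{−3} = Σ_{n≥0} C(n+2, 2) u^n for |u|<1, with u = w/(6):
  c_n = C(n+2, 2) / (6)^(n+3).
  c_0 = 1/(6)^3 = 1/216.
  c_1 = 3/(6)^4 = 1/432.
The series is valid for |w/d| < 1, i.e. |z − z₀| < |d|.
Radius of convergence: R = |1 − z₀| = |6| = 6 (distance from z₀ to the singularity z = 1).

c_0 = 1/216, c_1 = 1/432; R = 6.


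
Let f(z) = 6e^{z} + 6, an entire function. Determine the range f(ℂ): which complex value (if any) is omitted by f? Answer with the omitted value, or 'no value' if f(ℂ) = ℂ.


Little Picard bounds the complement of f(ℂ) to at most one point.
e^{z} is never zero on ℂ, so 6·e^{z} takes every value in ℂ ∖ {0}. Adding 6 shifts the range to ℂ ∖ {6}. Thus f omits exactly the value 6.

Omitted value: 6.


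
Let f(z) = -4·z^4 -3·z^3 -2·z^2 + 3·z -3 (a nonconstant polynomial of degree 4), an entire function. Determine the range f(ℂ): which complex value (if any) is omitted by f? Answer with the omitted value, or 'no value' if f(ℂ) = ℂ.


Little Picard bounds the complement of f(ℂ) to at most one point.
For every w ∈ ℂ, the equation p(z) − w = 0 is a nonconstant polynomial in z and hence has at least one root by the fundamental theorem of algebra. So p is surjective onto ℂ, omitting no value.

Omitted value: no value.


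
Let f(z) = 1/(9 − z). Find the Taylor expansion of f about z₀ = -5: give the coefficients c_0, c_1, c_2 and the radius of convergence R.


Let w = z − z₀, so z = z₀ + w.
Then 9 − z = 9 − (z₀ + w) = (9 − z₀) − w = 14 − w.
f(z) = 1/(14 − w) = (1/(14)) · 1/(1 − w/(14)) = Σ_{n≥0} w^n / (14)^(n+1).
So c_n = 1/(14)^(n+1):
  c_0 = 1/(14)^1 = 1/14.
  c_1 = 1/(14)^2 = 1/196.
  c_2 = 1/(14)^3 = 1/2744.
The series is valid for |w/d| < 1, i.e. |z − z₀| < |d|.
Radius of convergence: R = |9 − z₀| = |14| = 14 (distance from z₀ to the singularity z = 9).

c_0 = 1/14, c_1 = 1/196, c_2 = 1/2744; R = 14.


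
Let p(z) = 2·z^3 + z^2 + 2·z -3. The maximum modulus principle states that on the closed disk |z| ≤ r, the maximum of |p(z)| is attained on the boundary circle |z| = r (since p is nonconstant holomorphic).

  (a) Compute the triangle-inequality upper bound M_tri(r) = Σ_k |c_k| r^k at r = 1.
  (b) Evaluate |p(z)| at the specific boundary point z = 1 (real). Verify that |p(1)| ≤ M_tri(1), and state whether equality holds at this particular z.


Coefficients: c_0 = -3, c_1 = 2, c_2 = 1, c_3 = 2. Radius r = 1.
Part (a). Triangle bound: M_tri(r) = Σ_k |c_k| r^k
  = |-3|·1^0 + |2|·1^1 + |1|·1^2 + |2|·1^3
  = 3 + 2 + 1 + 2 = 8.
This bounds M(r) := max_{|z|=r} |p(z)| from above; equality holds iff all terms c_k z^k can be made to align in phase at a single z on |z|=r.
Part (b). At z = 1 (real, on the circle |z| = r):
  p(1) = (-3)·1^0 + (2)·1^1 + (1)·1^2 + (2)·1^3 = 2.
  |p(1)| = 2.
Check: |p(1)| = 2 ≤ 8 = M_tri(1). ✓ Equality does not hold at z = 1 (the coefficients have mixed signs, so the terms do not all align in phase there).

M_tri(1) = 8; |p(1)| = 2; equality at z=1: no.


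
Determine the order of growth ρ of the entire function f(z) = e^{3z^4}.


|e^{3z^4}| = e^{Re(3·z^4) + 0} ≤ e^{3|z|^4 + 0} = e^{3r^4 + 0} on |z| = r, so ρ ≤ 4. Choosing z on |z|=r so that 3·z^4 is real positive (always possible by picking arg z appropriately) gives |f(z)| = e^{3r^4 + 0}, matching the bound. The additive constant 0 does not affect log log M(r) ~ 4·log r. Hence ρ = 4.
Therefore ρ = 4.

Order ρ = 4.


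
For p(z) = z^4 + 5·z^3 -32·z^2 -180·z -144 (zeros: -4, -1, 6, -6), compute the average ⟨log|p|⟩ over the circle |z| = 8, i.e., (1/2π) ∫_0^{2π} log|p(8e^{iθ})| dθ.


Zeros: -6, -4, -1, 6; r = 8.
Inside |z| < r: -6, -4, -1, 6. Outside (|z| ≥ r): ∅.
p(0) = -144, so log|p(0)| = log(144) = 4.9698.
Apply Jensen: I(r) = log|p(0)| + Σ_k log(r/|z_k|), summed over zeros inside |z| < r.
  log(r/|z_k|) for z_k = -4: log(8/4) = 0.6931
  log(r/|z_k|) for z_k = -1: log(8/1) = 2.0794
  log(r/|z_k|) for z_k = 6: log(8/6) = 0.2877
  log(r/|z_k|) for z_k = -6: log(8/6) = 0.2877
Sum over inside zeros: 3.3480.
I(r) = log|p(0)| + (inside sum) = 4.9698 + 3.3480 = 8.3178.
Closed form (all zeros inside, monic): I(r) = n·log(r) = 4·log(8) = 8.3178. ✓

I(r) ≈ 8.3178.


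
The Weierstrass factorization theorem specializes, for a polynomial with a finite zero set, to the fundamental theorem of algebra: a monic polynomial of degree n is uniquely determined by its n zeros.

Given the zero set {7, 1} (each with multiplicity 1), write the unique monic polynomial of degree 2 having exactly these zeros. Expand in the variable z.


The polynomial is p(z) = ∏_{α ∈ S} (z − α), where S = {7, 1}.
Expanding the product yields: p(z) = z^2 -8·z + 7.
The resulting polynomial has degree 2 and real coefficients as required.

p(z) = z^2 -8·z + 7.


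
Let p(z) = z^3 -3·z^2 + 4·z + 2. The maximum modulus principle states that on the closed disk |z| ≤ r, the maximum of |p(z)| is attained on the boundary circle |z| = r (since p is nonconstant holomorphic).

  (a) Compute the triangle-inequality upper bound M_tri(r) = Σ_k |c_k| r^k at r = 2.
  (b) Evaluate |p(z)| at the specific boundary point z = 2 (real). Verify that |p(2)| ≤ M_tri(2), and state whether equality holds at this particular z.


Coefficients: c_0 = 2, c_1 = 4, c_2 = -3, c_3 = 1. Radius r = 2.
Part (a). Triangle bound: M_tri(r) = Σ_k |c_k| r^k
  = |2|·2^0 + |4|·2^1 + |-3|·2^2 + |1|·2^3
  = 2 + 8 + 12 + 8 = 30.
This bounds M(r) := max_{|z|=r} |p(z)| from above; equality holds iff all terms c_k z^k can be made to align in phase at a single z on |z|=r.
Part (b). At z = 2 (real, on the circle |z| = r):
  p(2) = (2)·2^0 + (4)·2^1 + (-3)·2^2 + (1)·2^3 = 6.
  |p(2)| = 6.
Check: |p(2)| = 6 ≤ 30 = M_tri(2). ✓ Equality does not hold at z = 2 (the coefficients have mixed signs, so the terms do not all align in phase there).

M_tri(2) = 30; |p(2)| = 6; equality at z=2: no.


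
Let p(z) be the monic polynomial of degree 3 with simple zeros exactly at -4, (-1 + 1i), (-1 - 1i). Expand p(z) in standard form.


The polynomial is p(z) = ∏_{α ∈ S} (z − α), where S = {-4, (-1 + 1i), (-1 - 1i)}.
Expanding the product yields: p(z) = z^3 + 6·z^2 + 10·z + 8.
Note conjugate pairs combine to real quadratics: (z − (-1+1i))(z − (-1−1i)) = z² + 2z + 2.
The resulting polynomial has degree 3 and real coefficients as required.

p(z) = z^3 + 6·z^2 + 10·z + 8.


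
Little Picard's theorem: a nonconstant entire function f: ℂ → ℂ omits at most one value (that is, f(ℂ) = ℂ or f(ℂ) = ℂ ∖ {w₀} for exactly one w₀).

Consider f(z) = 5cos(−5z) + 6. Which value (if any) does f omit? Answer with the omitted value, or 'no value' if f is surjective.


Little Picard bounds the complement of f(ℂ) to at most one point.
cos is entire and surjective onto ℂ: for every w ∈ ℂ, cos(ζ) = w has a solution ζ ∈ ℂ (e.g., via the complex inverse arccos). With ζ = −5z this gives z = ζ/(-5). Then 5·cos(−5z) takes every value in 5·ℂ = ℂ, and adding 6 is a bijection of ℂ. So f is surjective and omits no value. (Note: only on the real line is cos bounded by [−1, 1].)

Omitted value: no value.


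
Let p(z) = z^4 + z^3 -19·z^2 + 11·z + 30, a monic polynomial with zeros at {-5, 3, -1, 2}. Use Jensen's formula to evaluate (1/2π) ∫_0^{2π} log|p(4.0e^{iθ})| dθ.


Zeros: -5, -1, 2, 3; r = 4.0.
Inside |z| < r: -1, 2, 3. Outside (|z| ≥ r): -5.
p(0) = 30, so log|p(0)| = log(30) = 3.4012.
Apply Jensen: I(r) = log|p(0)| + Σ_k log(r/|z_k|), summed over zeros inside |z| < r.
  log(r/|z_k|) for z_k = 3: log(4.0/3) = 0.2877
  log(r/|z_k|) for z_k = -1: log(4.0/1) = 1.3863
  log(r/|z_k|) for z_k = 2: log(4.0/2) = 0.6931
  Outside zeros (-5) contribute nothing to the Jensen sum.
Sum over inside zeros: 2.3671.
I(r) = log|p(0)| + (inside sum) = 3.4012 + 2.3671 = 5.7683.
Note: since some zeros are outside |z| ≤ r, the simplified n·log(r) form does NOT apply — only the inside zeros contribute.

I(r) ≈ 5.7683.


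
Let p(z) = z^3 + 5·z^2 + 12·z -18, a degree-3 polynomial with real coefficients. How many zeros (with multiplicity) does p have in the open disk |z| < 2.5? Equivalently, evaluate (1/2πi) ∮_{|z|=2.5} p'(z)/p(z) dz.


The zeros of p are: 1, (-3 + 3i), (-3 - 3i).
Their magnitudes are: 1, 4.243, 4.243.
Zeros with |z| < R = 2.5: 1.
Count = 1.
By the argument principle, (1/2πi) ∮_{|z|=R} p'(z)/p(z) dz equals exactly this count.

Number of zeros inside |z| < 2.5: 1.


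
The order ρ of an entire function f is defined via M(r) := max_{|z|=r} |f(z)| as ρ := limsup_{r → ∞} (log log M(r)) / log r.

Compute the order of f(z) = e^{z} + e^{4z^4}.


Each summand is entire of order 1 and 4 respectively (as in the single-exponential case). The order of a sum is at most the max of the orders, so ρ ≤ 4. For the lower bound: on |z|=r choose arg z so that 4z^4 is real positive; then |e^{4z^4}| = e^{4r^4} while |e^{1z}| ≤ e^{1r^1} = o(e^{4r^4}). So |f| ≥ e^{4r^4}(1 − o(1)) and ρ ≥ 4. Hence ρ = max(1, 4) = 4.
Therefore ρ = 4.

Order ρ = 4.


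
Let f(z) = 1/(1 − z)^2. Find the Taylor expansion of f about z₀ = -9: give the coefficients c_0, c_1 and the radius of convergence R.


Let w = z − z₀, so z = z₀ + w.
Then 1 − z = 1 − (z₀ + w) = (1 − z₀) − w = 10 − w.
f(z) = 1/(10 − w)^2 = (1/(10)^2) · (1 − w/(10))^{−2}.
By the binomial series (1−u)^{−2} = Σ_{n≥0} C(n+1, 1) u^n for |u|<1, with u = w/(10):
  c_n = C(n+1, 1) / (10)^(n+2).
  c_0 = 1/(10)^2 = 1/100.
  c_1 = 2/(10)^3 = 1/500.
The series is valid for |w/d| < 1, i.e. |z − z₀| < |d|.
Radius of convergence: R = |1 − z₀| = |10| = 10 (distance from z₀ to the singularity z = 1).

c_0 = 1/100, c_1 = 1/500; R = 10.


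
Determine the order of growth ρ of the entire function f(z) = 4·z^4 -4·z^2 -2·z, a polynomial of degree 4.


|f(z)| ≤ Σ|c_k|·r^k = O(r^4) as r → ∞. Polynomial growth is O(e^{r^ε}) for every ε > 0 (since r^4/e^{r^ε} → 0), so ρ ≤ ε for all ε > 0, i.e. ρ = 0. Every nonconstant polynomial has order 0.
Therefore ρ = 0.

Order ρ = 0.


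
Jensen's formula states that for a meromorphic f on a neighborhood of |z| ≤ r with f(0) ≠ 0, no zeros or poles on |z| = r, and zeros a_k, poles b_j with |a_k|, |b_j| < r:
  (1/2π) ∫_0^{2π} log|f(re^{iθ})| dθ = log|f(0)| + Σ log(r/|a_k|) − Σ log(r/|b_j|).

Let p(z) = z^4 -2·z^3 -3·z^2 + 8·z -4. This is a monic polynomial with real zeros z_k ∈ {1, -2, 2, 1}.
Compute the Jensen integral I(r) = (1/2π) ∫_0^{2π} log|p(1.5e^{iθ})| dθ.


Zeros: -2, 1, 1, 2; r = 1.5.
Inside |z| < r: 1, 1. Outside (|z| ≥ r): -2, 2.
p(0) = -4, so log|p(0)| = log(4) = 1.3863.
Apply Jensen: I(r) = log|p(0)| + Σ_k log(r/|z_k|), summed over zeros inside |z| < r.
  log(r/|z_k|) for z_k = 1: log(1.5/1) = 0.4055
  log(r/|z_k|) for z_k = 1: log(1.5/1) = 0.4055
  Outside zeros (-2, 2) contribute nothing to the Jensen sum.
Sum over inside zeros: 0.8109.
I(r) = log|p(0)| + (inside sum) = 1.3863 + 0.8109 = 2.1972.
Note: since some zeros are outside |z| ≤ r, the simplified n·log(r) form does NOT apply — only the inside zeros contribute.

I(r) ≈ 2.1972.


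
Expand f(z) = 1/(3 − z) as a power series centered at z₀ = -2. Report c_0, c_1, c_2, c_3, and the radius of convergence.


Let w = z − z₀, so z = z₀ + w.
Then 3 − z = 3 − (z₀ + w) = (3 − z₀) − w = 5 − w.
f(z) = 1/(5 − w) = (1/(5)) · 1/(1 − w/(5)) = Σ_{n≥0} w^n / (5)^(n+1).
So c_n = 1/(5)^(n+1):
  c_0 = 1/(5)^1 = 1/5.
  c_1 = 1/(5)^2 = 1/25.
  c_2 = 1/(5)^3 = 1/125.
  c_3 = 1/(5)^4 = 1/625.
The series is valid for |w/d| < 1, i.e. |z − z₀| < |d|.
Radius of convergence: R = |3 − z₀| = |5| = 5 (distance from z₀ to the singularity z = 3).

c_0 = 1/5, c_1 = 1/25, c_2 = 1/125, c_3 = 1/625; R = 5.


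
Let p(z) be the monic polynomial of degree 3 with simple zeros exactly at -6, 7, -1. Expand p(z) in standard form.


The polynomial is p(z) = ∏_{α ∈ S} (z − α), where S = {-6, 7, -1}.
Expanding the product yields: p(z) = z^3 -43·z -42.
The resulting polynomial has degree 3 and real coefficients as required.

p(z) = z^3 -43·z -42.


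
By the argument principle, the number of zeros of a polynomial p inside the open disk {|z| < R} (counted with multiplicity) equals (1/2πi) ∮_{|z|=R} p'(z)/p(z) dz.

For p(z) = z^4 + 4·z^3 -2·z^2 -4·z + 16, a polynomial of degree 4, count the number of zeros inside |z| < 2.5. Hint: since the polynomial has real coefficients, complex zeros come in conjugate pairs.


The zeros of p are: (1 + 1i), (1 - 1i), -2, -4.
Their magnitudes are: 1.414, 1.414, 2, 4.
Zeros with |z| < R = 2.5: (1 + 1i), (1 - 1i), -2.
Count = 3.
By the argument principle, (1/2πi) ∮_{|z|=R} p'(z)/p(z) dz equals exactly this count.

Number of zeros inside |z| < 2.5: 3.


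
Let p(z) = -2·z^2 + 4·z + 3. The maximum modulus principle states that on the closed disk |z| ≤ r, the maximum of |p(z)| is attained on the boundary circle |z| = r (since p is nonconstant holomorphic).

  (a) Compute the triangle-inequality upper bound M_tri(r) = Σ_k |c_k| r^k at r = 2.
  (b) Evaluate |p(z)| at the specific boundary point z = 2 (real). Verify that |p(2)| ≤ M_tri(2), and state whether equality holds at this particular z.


Coefficients: c_0 = 3, c_1 = 4, c_2 = -2. Radius r = 2.
Part (a). Triangle bound: M_tri(r) = Σ_k |c_k| r^k
  = |3|·2^0 + |4|·2^1 + |-2|·2^2
  = 3 + 8 + 8 = 19.
This bounds M(r) := max_{|z|=r} |p(z)| from above; equality holds iff all terms c_k z^k can be made to align in phase at a single z on |z|=r.
Part (b). At z = 2 (real, on the circle |z| = r):
  p(2) = (3)·2^0 + (4)·2^1 + (-2)·2^2 = 3.
  |p(2)| = 3.
Check: |p(2)| = 3 ≤ 19 = M_tri(2). ✓ Equality does not hold at z = 2 (the coefficients have mixed signs, so the terms do not all align in phase there).

M_tri(2) = 19; |p(2)| = 3; equality at z=2: no.


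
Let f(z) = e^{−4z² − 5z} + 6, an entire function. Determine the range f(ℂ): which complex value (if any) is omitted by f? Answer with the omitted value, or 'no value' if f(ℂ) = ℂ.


Little Picard bounds the complement of f(ℂ) to at most one point.
The exponent g(z) = −4z² − 5z is a nonconstant polynomial, hence surjective onto ℂ. So e^{g(z)} takes every value in {e^w : w ∈ ℂ} = ℂ ∖ {0}. Adding 6 shifts the range to ℂ ∖ {6}. f omits exactly 6.

Omitted value: 6.
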